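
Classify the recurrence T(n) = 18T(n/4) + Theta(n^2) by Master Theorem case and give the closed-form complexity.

Master Theorem for T(n) = 18T(n/4) + O(n^2):

a = 18, b = 4, c = 2
log_b(a) = log_4(18) = 2.0850

Case 1: c = 2 < log_4(18) = 2.0850
T(n) = O(n^(log_4 18))

For T(n) = 18T(n/4) + O(n^2): log_4(18) = 2.0850. This is Case 1 of the Master Theorem (c < log_b(a), work dominated by leaves), giving O(n^(log_4 18)).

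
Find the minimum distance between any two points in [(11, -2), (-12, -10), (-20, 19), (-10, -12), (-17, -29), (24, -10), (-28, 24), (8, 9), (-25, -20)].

Computing all pairwise distances among 9 points:

d((11, -2), (-12, -10)) = 24.3516
d((11, -2), (-20, 19)) = 37.4433
d((11, -2), (-10, -12)) = 23.2594
d((11, -2), (-17, -29)) = 38.8973
d((11, -2), (24, -10)) = 15.2643
d((11, -2), (-28, 24)) = 46.8722
d((11, -2), (8, 9)) = 11.4018
d((11, -2), (-25, -20)) = 40.2492
d((-12, -10), (-20, 19)) = 30.0832
d((-12, -10), (-10, -12)) = 2.8284 <-- minimum
d((-12, -10), (-17, -29)) = 19.6469
d((-12, -10), (24, -10)) = 36.0
d((-12, -10), (-28, 24)) = 37.5766
d((-12, -10), (8, 9)) = 27.5862
d((-12, -10), (-25, -20)) = 16.4012
d((-20, 19), (-10, -12)) = 32.573
d((-20, 19), (-17, -29)) = 48.0937
d((-20, 19), (24, -10)) = 52.6972
d((-20, 19), (-28, 24)) = 9.434
d((-20, 19), (8, 9)) = 29.7321
d((-20, 19), (-25, -20)) = 39.3192
d((-10, -12), (-17, -29)) = 18.3848
d((-10, -12), (24, -10)) = 34.0588
d((-10, -12), (-28, 24)) = 40.2492
d((-10, -12), (8, 9)) = 27.6586
d((-10, -12), (-25, -20)) = 17.0
d((-17, -29), (24, -10)) = 45.1885
d((-17, -29), (-28, 24)) = 54.1295
d((-17, -29), (8, 9)) = 45.4863
d((-17, -29), (-25, -20)) = 12.0416
d((24, -10), (-28, 24)) = 62.1289
d((24, -10), (8, 9)) = 24.8395
d((24, -10), (-25, -20)) = 50.01
d((-28, 24), (8, 9)) = 39.0
d((-28, 24), (-25, -20)) = 44.1022
d((8, 9), (-25, -20)) = 43.9318

Closest pair: (-12, -10) and (-10, -12) with distance 2.8284

The closest pair is (-12, -10) and (-10, -12) with Euclidean distance 2.8284. For 9 points, brute-force pairwise comparison is shown above. For large n, the divide-and-conquer algorithm (sort by x, recurse on halves, check the dividing strip) achieves O(n log n).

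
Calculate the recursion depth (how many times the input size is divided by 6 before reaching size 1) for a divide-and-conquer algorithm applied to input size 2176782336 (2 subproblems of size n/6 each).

For divide and conquer with division factor 6:

Problem sizes at each level:
Level 0: 2176782336
Level 1: 362797056
Level 2: 60466176
Level 3: 10077696
Level 4: 1679616
Level 5: 279936
Level 6: 46656
Level 7: 7776
Level 8: 1296
Level 9: 216
Level 10: 36
Level 11: 6
Level 12: 1

The root is level 0 and the size-1 base case is level 12 (the tree spans levels 0 through 12, i.e. 13 levels counting the root), so the depth is the number of divisions: log_6(2176782336) = 12

The recursion tree depth is log_6(2176782336) = 12. At each level, the problem size is divided by 6, so it takes 12 divisions to reduce to a base case of size 1. The algorithm makes 2 recursive calls at each level.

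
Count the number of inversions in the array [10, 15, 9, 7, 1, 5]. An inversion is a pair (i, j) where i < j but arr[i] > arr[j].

Finding inversions in [10, 15, 9, 7, 1, 5]:

(0, 2): arr[0]=10 > arr[2]=9
(0, 3): arr[0]=10 > arr[3]=7
(0, 4): arr[0]=10 > arr[4]=1
(0, 5): arr[0]=10 > arr[5]=5
(1, 2): arr[1]=15 > arr[2]=9
(1, 3): arr[1]=15 > arr[3]=7
(1, 4): arr[1]=15 > arr[4]=1
(1, 5): arr[1]=15 > arr[5]=5
(2, 3): arr[2]=9 > arr[3]=7
(2, 4): arr[2]=9 > arr[4]=1
(2, 5): arr[2]=9 > arr[5]=5
(3, 4): arr[3]=7 > arr[4]=1
(3, 5): arr[3]=7 > arr[5]=5

Total inversions: 13

The array has 13 inversion(s): (0,2), (0,3), (0,4), (0,5), (1,2), (1,3), (1,4), (1,5), (2,3), (2,4), (2,5), (3,4), (3,5). Each pair (i,j) satisfies i < j and arr[i] > arr[j].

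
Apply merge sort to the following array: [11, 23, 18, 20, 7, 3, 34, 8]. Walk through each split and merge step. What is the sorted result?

Merge sort trace:

Split: [11, 23, 18, 20, 7, 3, 34, 8] -> [11, 23, 18, 20] and [7, 3, 34, 8]
  Split: [11, 23, 18, 20] -> [11, 23] and [18, 20]
    Split: [11, 23] -> [11] and [23]
    Merge: [11] + [23] -> [11, 23]
    Split: [18, 20] -> [18] and [20]
    Merge: [18] + [20] -> [18, 20]
  Merge: [11, 23] + [18, 20] -> [11, 18, 20, 23]
  Split: [7, 3, 34, 8] -> [7, 3] and [34, 8]
    Split: [7, 3] -> [7] and [3]
    Merge: [7] + [3] -> [3, 7]
    Split: [34, 8] -> [34] and [8]
    Merge: [34] + [8] -> [8, 34]
  Merge: [3, 7] + [8, 34] -> [3, 7, 8, 34]
Merge: [11, 18, 20, 23] + [3, 7, 8, 34] -> [3, 7, 8, 11, 18, 20, 23, 34]

Final sorted array: [3, 7, 8, 11, 18, 20, 23, 34]

The merge sort proceeds by recursively splitting the array and merging sorted halves.
After all merges, the sorted array is [3, 7, 8, 11, 18, 20, 23, 34].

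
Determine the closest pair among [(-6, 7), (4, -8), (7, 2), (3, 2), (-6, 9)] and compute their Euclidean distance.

Computing all pairwise distances among 5 points:

d((-6, 7), (4, -8)) = 18.0278
d((-6, 7), (7, 2)) = 13.9284
d((-6, 7), (3, 2)) = 10.2956
d((-6, 7), (-6, 9)) = 2.0 <-- minimum
d((4, -8), (7, 2)) = 10.4403
d((4, -8), (3, 2)) = 10.0499
d((4, -8), (-6, 9)) = 19.7231
d((7, 2), (3, 2)) = 4.0
d((7, 2), (-6, 9)) = 14.7648
d((3, 2), (-6, 9)) = 11.4018

Closest pair: (-6, 7) and (-6, 9) with distance 2.0

The closest pair is (-6, 7) and (-6, 9) with Euclidean distance 2.0. For 5 points, brute-force pairwise comparison is shown above. For large n, the divide-and-conquer algorithm (sort by x, recurse on halves, check the dividing strip) achieves O(n log n).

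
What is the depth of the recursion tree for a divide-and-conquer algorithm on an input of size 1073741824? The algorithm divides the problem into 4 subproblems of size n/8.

For divide and conquer with division factor 8:

Problem sizes at each level:
Level 0: 1073741824
Level 1: 134217728
Level 2: 16777216
Level 3: 2097152
Level 4: 262144
Level 5: 32768
Level 6: 4096
Level 7: 512
Level 8: 64
Level 9: 8
Level 10: 1

The root is level 0 and the size-1 base case is level 10 (the tree spans levels 0 through 10, i.e. 11 levels counting the root), so the depth is the number of divisions: log_8(1073741824) = 10

The recursion tree depth is log_8(1073741824) = 10. At each level, the problem size is divided by 8, so it takes 10 divisions to reduce to a base case of size 1. The algorithm makes 4 recursive calls at each level.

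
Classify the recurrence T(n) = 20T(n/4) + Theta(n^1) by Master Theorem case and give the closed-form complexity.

Master Theorem for T(n) = 20T(n/4) + O(n^1):

a = 20, b = 4, c = 1
log_b(a) = log_4(20) = 2.1610

Case 1: c = 1 < log_4(20) = 2.1610
T(n) = O(n^(log_4 20))

For T(n) = 20T(n/4) + O(n^1): log_4(20) = 2.1610. This is Case 1 of the Master Theorem (c < log_b(a), work dominated by leaves), giving O(n^(log_4 20)).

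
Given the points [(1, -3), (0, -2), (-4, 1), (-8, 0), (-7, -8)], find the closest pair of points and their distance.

Computing all pairwise distances among 5 points:

d((1, -3), (0, -2)) = 1.4142 <-- minimum
d((1, -3), (-4, 1)) = 6.4031
d((1, -3), (-8, 0)) = 9.4868
d((1, -3), (-7, -8)) = 9.434
d((0, -2), (-4, 1)) = 5.0
d((0, -2), (-8, 0)) = 8.2462
d((0, -2), (-7, -8)) = 9.2195
d((-4, 1), (-8, 0)) = 4.1231
d((-4, 1), (-7, -8)) = 9.4868
d((-8, 0), (-7, -8)) = 8.0623

Closest pair: (1, -3) and (0, -2) with distance 1.4142

The closest pair is (1, -3) and (0, -2) with Euclidean distance 1.4142. For 5 points, brute-force pairwise comparison is shown above. For large n, the divide-and-conquer algorithm (sort by x, recurse on halves, check the dividing strip) achieves O(n log n).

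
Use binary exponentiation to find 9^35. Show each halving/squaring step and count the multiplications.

Computing 9^35 by squaring (build up from 9^1; each line after the first costs one multiplication):

9^1 = 9
9^2 = (9^1)^2 = 9^2 = 81
9^4 = (9^2)^2 = 81^2 = 6561
9^8 = (9^4)^2 = 6561^2 = 43046721
9^16 = (9^8)^2 = 43046721^2 = 1853020188851841
9^17 = 9 * 9^16 = 9 * 1853020188851841 = 16677181699666569
9^34 = (9^17)^2 = 16677181699666569^2 = 278128389443693511257285776231761
9^35 = 9 * 9^34 = 9 * 278128389443693511257285776231761 = 2503155504993241601315571986085849

Result: 2503155504993241601315571986085849
Multiplications needed: 7 (7 lines after 9^1)

9^35 = 2503155504993241601315571986085849. Using exponentiation by squaring, this requires 7 multiplications. The key idea: if the exponent is even, square the half-power; if odd, multiply by the base once.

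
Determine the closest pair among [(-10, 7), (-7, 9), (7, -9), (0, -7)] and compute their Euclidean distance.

Computing all pairwise distances among 4 points:

d((-10, 7), (-7, 9)) = 3.6056 <-- minimum
d((-10, 7), (7, -9)) = 23.3452
d((-10, 7), (0, -7)) = 17.2047
d((-7, 9), (7, -9)) = 22.8035
d((-7, 9), (0, -7)) = 17.4642
d((7, -9), (0, -7)) = 7.2801

Closest pair: (-10, 7) and (-7, 9) with distance 3.6056

The closest pair is (-10, 7) and (-7, 9) with Euclidean distance 3.6056. For 4 points, brute-force pairwise comparison is shown above. For large n, the divide-and-conquer algorithm (sort by x, recurse on halves, check the dividing strip) achieves O(n log n).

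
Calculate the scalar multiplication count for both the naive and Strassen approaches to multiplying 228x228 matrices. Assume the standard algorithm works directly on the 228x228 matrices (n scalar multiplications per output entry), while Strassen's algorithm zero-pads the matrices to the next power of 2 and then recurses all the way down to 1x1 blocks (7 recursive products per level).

Matrix multiplication for 228x228 matrices:

Strassen's algorithm requires power-of-2 dimensions. Pad 228x228 to 256x256 (next power of 2).

Standard algorithm: 228^3 = 11852352 multiplications
Strassen's algorithm: 7^(log2(256)) = 7^8 = 5764801 multiplications
Savings: 11852352 - 5764801 = 6087551 multiplications

Standard: 11852352 multiplications (228^3). Strassen: 5764801 multiplications (7^8, after padding to 256x256). Strassen reduces 8 recursive multiplications to 7 at each level.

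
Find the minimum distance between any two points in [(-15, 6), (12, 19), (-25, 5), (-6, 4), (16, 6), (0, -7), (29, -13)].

Computing all pairwise distances among 7 points:

d((-15, 6), (12, 19)) = 29.9666
d((-15, 6), (-25, 5)) = 10.0499
d((-15, 6), (-6, 4)) = 9.2195 <-- minimum
d((-15, 6), (16, 6)) = 31.0
d((-15, 6), (0, -7)) = 19.8494
d((-15, 6), (29, -13)) = 47.927
d((12, 19), (-25, 5)) = 39.5601
d((12, 19), (-6, 4)) = 23.4307
d((12, 19), (16, 6)) = 13.6015
d((12, 19), (0, -7)) = 28.6356
d((12, 19), (29, -13)) = 36.2353
d((-25, 5), (-6, 4)) = 19.0263
d((-25, 5), (16, 6)) = 41.0122
d((-25, 5), (0, -7)) = 27.7308
d((-25, 5), (29, -13)) = 56.921
d((-6, 4), (16, 6)) = 22.0907
d((-6, 4), (0, -7)) = 12.53
d((-6, 4), (29, -13)) = 38.9102
d((16, 6), (0, -7)) = 20.6155
d((16, 6), (29, -13)) = 23.0217
d((0, -7), (29, -13)) = 29.6142

Closest pair: (-15, 6) and (-6, 4) with distance 9.2195

The closest pair is (-15, 6) and (-6, 4) with Euclidean distance 9.2195. For 7 points, brute-force pairwise comparison is shown above. For large n, the divide-and-conquer algorithm (sort by x, recurse on halves, check the dividing strip) achieves O(n log n).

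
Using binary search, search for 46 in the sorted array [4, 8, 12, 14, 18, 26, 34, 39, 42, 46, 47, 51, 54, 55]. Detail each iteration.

Binary search for 46 in [4, 8, 12, 14, 18, 26, 34, 39, 42, 46, 47, 51, 54, 55]:

lo=0, hi=13, mid=6, arr[mid]=34 -> 34 < 46, search right half
lo=7, hi=13, mid=10, arr[mid]=47 -> 47 > 46, search left half
lo=7, hi=9, mid=8, arr[mid]=42 -> 42 < 46, search right half
lo=9, hi=9, mid=9, arr[mid]=46 -> Found target at index 9!

Binary search finds 46 at index 9 after 4 comparisons. The search repeatedly halves the search space by comparing with the middle element.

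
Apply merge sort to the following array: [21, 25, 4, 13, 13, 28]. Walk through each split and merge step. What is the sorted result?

Merge sort trace:

Split: [21, 25, 4, 13, 13, 28] -> [21, 25, 4] and [13, 13, 28]
  Split: [21, 25, 4] -> [21] and [25, 4]
    Split: [25, 4] -> [25] and [4]
    Merge: [25] + [4] -> [4, 25]
  Merge: [21] + [4, 25] -> [4, 21, 25]
  Split: [13, 13, 28] -> [13] and [13, 28]
    Split: [13, 28] -> [13] and [28]
    Merge: [13] + [28] -> [13, 28]
  Merge: [13] + [13, 28] -> [13, 13, 28]
Merge: [4, 21, 25] + [13, 13, 28] -> [4, 13, 13, 21, 25, 28]

Final sorted array: [4, 13, 13, 21, 25, 28]

The merge sort proceeds by recursively splitting the array and merging sorted halves.
After all merges, the sorted array is [4, 13, 13, 21, 25, 28].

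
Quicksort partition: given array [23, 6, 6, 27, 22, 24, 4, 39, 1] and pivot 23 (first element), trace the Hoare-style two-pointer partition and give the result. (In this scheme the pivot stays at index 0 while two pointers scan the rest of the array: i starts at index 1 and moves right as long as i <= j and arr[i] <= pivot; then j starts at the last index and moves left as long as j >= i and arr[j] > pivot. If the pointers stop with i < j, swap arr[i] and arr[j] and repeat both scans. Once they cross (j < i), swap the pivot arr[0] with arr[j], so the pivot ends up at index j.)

Hoare-style two-pointer partition with pivot = 23:

Initial array: [23, 6, 6, 27, 22, 24, 4, 39, 1]

Pointers start at i = 1, j = 8.
i stops at index 3 (arr[3]=27 > 23), j stops at index 8 (arr[8]=1 <= 23): swap arr[3] and arr[8], array becomes [23, 6, 6, 1, 22, 24, 4, 39, 27]
i stops at index 5 (arr[5]=24 > 23), j stops at index 6 (arr[6]=4 <= 23): swap arr[5] and arr[6], array becomes [23, 6, 6, 1, 22, 4, 24, 39, 27]
i ends at 6, j ends at 5: the pointers have crossed (j < i), so scanning stops.

Swap pivot arr[0] with arr[5] to place pivot at position 5: [4, 6, 6, 1, 22, 23, 24, 39, 27]
Pivot position: 5

After partitioning with pivot 23, the array becomes [4, 6, 6, 1, 22, 23, 24, 39, 27]. The pivot is placed at index 5. All elements to the left of the pivot are <= 23, and all elements to the right are > 23.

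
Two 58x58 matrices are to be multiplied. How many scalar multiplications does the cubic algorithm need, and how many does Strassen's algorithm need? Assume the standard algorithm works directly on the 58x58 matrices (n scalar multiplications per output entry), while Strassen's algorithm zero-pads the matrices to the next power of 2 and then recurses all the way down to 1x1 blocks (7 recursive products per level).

Matrix multiplication for 58x58 matrices:

Strassen's algorithm requires power-of-2 dimensions. Pad 58x58 to 64x64 (next power of 2).

Standard algorithm: 58^3 = 195112 multiplications
Strassen's algorithm: 7^(log2(64)) = 7^6 = 117649 multiplications
Savings: 195112 - 117649 = 77463 multiplications

Standard: 195112 multiplications (58^3). Strassen: 117649 multiplications (7^6, after padding to 64x64). Strassen reduces 8 recursive multiplications to 7 at each level.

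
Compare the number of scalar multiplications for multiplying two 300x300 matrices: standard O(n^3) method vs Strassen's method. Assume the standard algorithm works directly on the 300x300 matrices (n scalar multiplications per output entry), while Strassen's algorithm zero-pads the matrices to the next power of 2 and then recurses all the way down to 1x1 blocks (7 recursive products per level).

Matrix multiplication for 300x300 matrices:

Strassen's algorithm requires power-of-2 dimensions. Pad 300x300 to 512x512 (next power of 2).

Standard algorithm: 300^3 = 27000000 multiplications
Strassen's algorithm: 7^(log2(512)) = 7^9 = 40353607 multiplications
Difference: 27000000 - 40353607 = -13353607 (Strassen uses MORE here due to padding overhead — for small or just-over-power-of-2 n, padding can outweigh the per-level savings)

Standard: 27000000 multiplications (300^3). Strassen: 40353607 multiplications (7^9, after padding to 512x512). Strassen reduces 8 recursive multiplications to 7 at each level.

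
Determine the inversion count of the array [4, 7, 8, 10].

Finding inversions in [4, 7, 8, 10]:


Total inversions: 0

The array has 0 inversions. It is already sorted.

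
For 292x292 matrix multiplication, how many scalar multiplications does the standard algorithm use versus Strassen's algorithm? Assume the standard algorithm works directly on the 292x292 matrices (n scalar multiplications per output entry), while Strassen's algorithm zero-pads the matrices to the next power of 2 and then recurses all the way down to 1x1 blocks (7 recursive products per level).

Matrix multiplication for 292x292 matrices:

Strassen's algorithm requires power-of-2 dimensions. Pad 292x292 to 512x512 (next power of 2).

Standard algorithm: 292^3 = 24897088 multiplications
Strassen's algorithm: 7^(log2(512)) = 7^9 = 40353607 multiplications
Difference: 24897088 - 40353607 = -15456519 (Strassen uses MORE here due to padding overhead — for small or just-over-power-of-2 n, padding can outweigh the per-level savings)

Standard: 24897088 multiplications (292^3). Strassen: 40353607 multiplications (7^9, after padding to 512x512). Strassen reduces 8 recursive multiplications to 7 at each level.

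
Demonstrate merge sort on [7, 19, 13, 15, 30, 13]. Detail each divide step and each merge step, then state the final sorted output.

Merge sort trace:

Split: [7, 19, 13, 15, 30, 13] -> [7, 19, 13] and [15, 30, 13]
  Split: [7, 19, 13] -> [7] and [19, 13]
    Split: [19, 13] -> [19] and [13]
    Merge: [19] + [13] -> [13, 19]
  Merge: [7] + [13, 19] -> [7, 13, 19]
  Split: [15, 30, 13] -> [15] and [30, 13]
    Split: [30, 13] -> [30] and [13]
    Merge: [30] + [13] -> [13, 30]
  Merge: [15] + [13, 30] -> [13, 15, 30]
Merge: [7, 13, 19] + [13, 15, 30] -> [7, 13, 13, 15, 19, 30]

Final sorted array: [7, 13, 13, 15, 19, 30]

The merge sort proceeds by recursively splitting the array and merging sorted halves.
After all merges, the sorted array is [7, 13, 13, 15, 19, 30].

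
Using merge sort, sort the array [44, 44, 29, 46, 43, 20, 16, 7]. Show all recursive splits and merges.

Merge sort trace:

Split: [44, 44, 29, 46, 43, 20, 16, 7] -> [44, 44, 29, 46] and [43, 20, 16, 7]
  Split: [44, 44, 29, 46] -> [44, 44] and [29, 46]
    Split: [44, 44] -> [44] and [44]
    Merge: [44] + [44] -> [44, 44]
    Split: [29, 46] -> [29] and [46]
    Merge: [29] + [46] -> [29, 46]
  Merge: [44, 44] + [29, 46] -> [29, 44, 44, 46]
  Split: [43, 20, 16, 7] -> [43, 20] and [16, 7]
    Split: [43, 20] -> [43] and [20]
    Merge: [43] + [20] -> [20, 43]
    Split: [16, 7] -> [16] and [7]
    Merge: [16] + [7] -> [7, 16]
  Merge: [20, 43] + [7, 16] -> [7, 16, 20, 43]
Merge: [29, 44, 44, 46] + [7, 16, 20, 43] -> [7, 16, 20, 29, 43, 44, 44, 46]

Final sorted array: [7, 16, 20, 29, 43, 44, 44, 46]

The merge sort proceeds by recursively splitting the array and merging sorted halves.
After all merges, the sorted array is [7, 16, 20, 29, 43, 44, 44, 46].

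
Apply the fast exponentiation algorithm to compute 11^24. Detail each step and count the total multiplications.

Computing 11^24 by squaring (build up from 11^1; each line after the first costs one multiplication):

11^1 = 11
11^2 = (11^1)^2 = 11^2 = 121
11^3 = 11 * 11^2 = 11 * 121 = 1331
11^6 = (11^3)^2 = 1331^2 = 1771561
11^12 = (11^6)^2 = 1771561^2 = 3138428376721
11^24 = (11^12)^2 = 3138428376721^2 = 9849732675807611094711841

Result: 9849732675807611094711841
Multiplications needed: 5 (5 lines after 11^1)

11^24 = 9849732675807611094711841. Using exponentiation by squaring, this requires 5 multiplications. The key idea: if the exponent is even, square the half-power; if odd, multiply by the base once.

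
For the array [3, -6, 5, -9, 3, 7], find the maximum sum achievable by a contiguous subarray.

Using Kadane's algorithm on [3, -6, 5, -9, 3, 7]:

Scanning through the array:
Position 1 (value -6): max_ending_here = -3, max_so_far = 3
Position 2 (value 5): max_ending_here = 5, max_so_far = 5
Position 3 (value -9): max_ending_here = -4, max_so_far = 5
Position 4 (value 3): max_ending_here = 3, max_so_far = 5
Position 5 (value 7): max_ending_here = 10, max_so_far = 10

Maximum subarray: [3, 7]
Maximum sum: 10

The maximum subarray is [3, 7] with sum 10. This subarray runs from index 4 to index 5.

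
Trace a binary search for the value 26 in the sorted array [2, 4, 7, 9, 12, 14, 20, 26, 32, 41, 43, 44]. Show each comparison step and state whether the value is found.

Binary search for 26 in [2, 4, 7, 9, 12, 14, 20, 26, 32, 41, 43, 44]:

lo=0, hi=11, mid=5, arr[mid]=14 -> 14 < 26, search right half
lo=6, hi=11, mid=8, arr[mid]=32 -> 32 > 26, search left half
lo=6, hi=7, mid=6, arr[mid]=20 -> 20 < 26, search right half
lo=7, hi=7, mid=7, arr[mid]=26 -> Found target at index 7!

Binary search finds 26 at index 7 after 4 comparisons. The search repeatedly halves the search space by comparing with the middle element.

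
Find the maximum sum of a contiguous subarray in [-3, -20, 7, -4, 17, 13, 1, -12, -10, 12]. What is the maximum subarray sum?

Using Kadane's algorithm on [-3, -20, 7, -4, 17, 13, 1, -12, -10, 12]:

Scanning through the array:
Position 1 (value -20): max_ending_here = -20, max_so_far = -3
Position 2 (value 7): max_ending_here = 7, max_so_far = 7
Position 3 (value -4): max_ending_here = 3, max_so_far = 7
Position 4 (value 17): max_ending_here = 20, max_so_far = 20
Position 5 (value 13): max_ending_here = 33, max_so_far = 33
Position 6 (value 1): max_ending_here = 34, max_so_far = 34
Position 7 (value -12): max_ending_here = 22, max_so_far = 34
Position 8 (value -10): max_ending_here = 12, max_so_far = 34
Position 9 (value 12): max_ending_here = 24, max_so_far = 34

Maximum subarray: [7, -4, 17, 13, 1]
Maximum sum: 34

The maximum subarray is [7, -4, 17, 13, 1] with sum 34. This subarray runs from index 2 to index 6.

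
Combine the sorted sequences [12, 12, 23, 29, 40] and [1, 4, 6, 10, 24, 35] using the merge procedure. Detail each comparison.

Merging process:

Compare 12 vs 1: take 1 from right. Merged: [1]
Compare 12 vs 4: take 4 from right. Merged: [1, 4]
Compare 12 vs 6: take 6 from right. Merged: [1, 4, 6]
Compare 12 vs 10: take 10 from right. Merged: [1, 4, 6, 10]
Compare 12 vs 24: take 12 from left. Merged: [1, 4, 6, 10, 12]
Compare 12 vs 24: take 12 from left. Merged: [1, 4, 6, 10, 12, 12]
Compare 23 vs 24: take 23 from left. Merged: [1, 4, 6, 10, 12, 12, 23]
Compare 29 vs 24: take 24 from right. Merged: [1, 4, 6, 10, 12, 12, 23, 24]
Compare 29 vs 35: take 29 from left. Merged: [1, 4, 6, 10, 12, 12, 23, 24, 29]
Compare 40 vs 35: take 35 from right. Merged: [1, 4, 6, 10, 12, 12, 23, 24, 29, 35]
Append remaining from left: [40]. Merged: [1, 4, 6, 10, 12, 12, 23, 24, 29, 35, 40]

Final merged array: [1, 4, 6, 10, 12, 12, 23, 24, 29, 35, 40]
Total comparisons: 10

The merged array is [1, 4, 6, 10, 12, 12, 23, 24, 29, 35, 40], requiring 10 comparisons. The merge step runs in O(n) time where n is the total number of elements.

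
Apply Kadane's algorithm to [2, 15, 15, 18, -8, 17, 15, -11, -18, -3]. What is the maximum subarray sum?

Using Kadane's algorithm on [2, 15, 15, 18, -8, 17, 15, -11, -18, -3]:

Scanning through the array:
Position 1 (value 15): max_ending_here = 17, max_so_far = 17
Position 2 (value 15): max_ending_here = 32, max_so_far = 32
Position 3 (value 18): max_ending_here = 50, max_so_far = 50
Position 4 (value -8): max_ending_here = 42, max_so_far = 50
Position 5 (value 17): max_ending_here = 59, max_so_far = 59
Position 6 (value 15): max_ending_here = 74, max_so_far = 74
Position 7 (value -11): max_ending_here = 63, max_so_far = 74
Position 8 (value -18): max_ending_here = 45, max_so_far = 74
Position 9 (value -3): max_ending_here = 42, max_so_far = 74

Maximum subarray: [2, 15, 15, 18, -8, 17, 15]
Maximum sum: 74

The maximum subarray is [2, 15, 15, 18, -8, 17, 15] with sum 74. This subarray runs from index 0 to index 6.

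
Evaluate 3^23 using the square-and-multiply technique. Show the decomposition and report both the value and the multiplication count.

Computing 3^23 by squaring (build up from 3^1; each line after the first costs one multiplication):

3^1 = 3
3^2 = (3^1)^2 = 3^2 = 9
3^4 = (3^2)^2 = 9^2 = 81
3^5 = 3 * 3^4 = 3 * 81 = 243
3^10 = (3^5)^2 = 243^2 = 59049
3^11 = 3 * 3^10 = 3 * 59049 = 177147
3^22 = (3^11)^2 = 177147^2 = 31381059609
3^23 = 3 * 3^22 = 3 * 31381059609 = 94143178827

Result: 94143178827
Multiplications needed: 7 (7 lines after 3^1)

3^23 = 94143178827. Using exponentiation by squaring, this requires 7 multiplications. The key idea: if the exponent is even, square the half-power; if odd, multiply by the base once.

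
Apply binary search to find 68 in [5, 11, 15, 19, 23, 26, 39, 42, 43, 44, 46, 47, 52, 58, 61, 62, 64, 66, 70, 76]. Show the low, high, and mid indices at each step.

Binary search for 68 in [5, 11, 15, 19, 23, 26, 39, 42, 43, 44, 46, 47, 52, 58, 61, 62, 64, 66, 70, 76]:

lo=0, hi=19, mid=9, arr[mid]=44 -> 44 < 68, search right half
lo=10, hi=19, mid=14, arr[mid]=61 -> 61 < 68, search right half
lo=15, hi=19, mid=17, arr[mid]=66 -> 66 < 68, search right half
lo=18, hi=19, mid=18, arr[mid]=70 -> 70 > 68, search left half
lo=18 > hi=17, target 68 not found

Binary search determines that 68 is not in the array after 4 comparisons. The search space was exhausted without finding the target.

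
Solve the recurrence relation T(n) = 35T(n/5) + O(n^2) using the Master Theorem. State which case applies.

Master Theorem for T(n) = 35T(n/5) + O(n^2):

a = 35, b = 5, c = 2
log_b(a) = log_5(35) = 2.2091

Case 1: c = 2 < log_5(35) = 2.2091
T(n) = O(n^(log_5 35))

For T(n) = 35T(n/5) + O(n^2): log_5(35) = 2.2091. This is Case 1 of the Master Theorem (c < log_b(a), work dominated by leaves), giving O(n^(log_5 35)).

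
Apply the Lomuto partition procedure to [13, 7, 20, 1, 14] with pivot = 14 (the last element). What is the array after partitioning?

Lomuto partition with pivot = 14:

Initial array: [13, 7, 20, 1, 14]

arr[0]=13 <= 14: swap with position 0, array becomes [13, 7, 20, 1, 14]
arr[1]=7 <= 14: swap with position 1, array becomes [13, 7, 20, 1, 14]
arr[2]=20 > 14: no swap
arr[3]=1 <= 14: swap with position 2, array becomes [13, 7, 1, 20, 14]

Place pivot at position 3: [13, 7, 1, 14, 20]
Pivot position: 3

After partitioning with pivot 14, the array becomes [13, 7, 1, 14, 20]. The pivot is placed at index 3. All elements to the left of the pivot are <= 14, and all elements to the right are > 14.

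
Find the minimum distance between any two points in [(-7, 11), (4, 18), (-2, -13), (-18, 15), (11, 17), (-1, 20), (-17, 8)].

Computing all pairwise distances among 7 points:

d((-7, 11), (4, 18)) = 13.0384
d((-7, 11), (-2, -13)) = 24.5153
d((-7, 11), (-18, 15)) = 11.7047
d((-7, 11), (11, 17)) = 18.9737
d((-7, 11), (-1, 20)) = 10.8167
d((-7, 11), (-17, 8)) = 10.4403
d((4, 18), (-2, -13)) = 31.5753
d((4, 18), (-18, 15)) = 22.2036
d((4, 18), (11, 17)) = 7.0711
d((4, 18), (-1, 20)) = 5.3852 <-- minimum
d((4, 18), (-17, 8)) = 23.2594
d((-2, -13), (-18, 15)) = 32.249
d((-2, -13), (11, 17)) = 32.6956
d((-2, -13), (-1, 20)) = 33.0151
d((-2, -13), (-17, 8)) = 25.807
d((-18, 15), (11, 17)) = 29.0689
d((-18, 15), (-1, 20)) = 17.72
d((-18, 15), (-17, 8)) = 7.0711
d((11, 17), (-1, 20)) = 12.3693
d((11, 17), (-17, 8)) = 29.4109
d((-1, 20), (-17, 8)) = 20.0

Closest pair: (4, 18) and (-1, 20) with distance 5.3852

The closest pair is (4, 18) and (-1, 20) with Euclidean distance 5.3852. For 7 points, brute-force pairwise comparison is shown above. For large n, the divide-and-conquer algorithm (sort by x, recurse on halves, check the dividing strip) achieves O(n log n).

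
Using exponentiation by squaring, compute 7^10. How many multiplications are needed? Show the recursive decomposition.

Computing 7^10 by squaring (build up from 7^1; each line after the first costs one multiplication):

7^1 = 7
7^2 = (7^1)^2 = 7^2 = 49
7^4 = (7^2)^2 = 49^2 = 2401
7^5 = 7 * 7^4 = 7 * 2401 = 16807
7^10 = (7^5)^2 = 16807^2 = 282475249

Result: 282475249
Multiplications needed: 4 (4 lines after 7^1)

7^10 = 282475249. Using exponentiation by squaring, this requires 4 multiplications. The key idea: if the exponent is even, square the half-power; if odd, multiply by the base once.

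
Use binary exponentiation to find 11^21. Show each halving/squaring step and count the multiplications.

Computing 11^21 by squaring (build up from 11^1; each line after the first costs one multiplication):

11^1 = 11
11^2 = (11^1)^2 = 11^2 = 121
11^4 = (11^2)^2 = 121^2 = 14641
11^5 = 11 * 11^4 = 11 * 14641 = 161051
11^10 = (11^5)^2 = 161051^2 = 25937424601
11^20 = (11^10)^2 = 25937424601^2 = 672749994932560009201
11^21 = 11 * 11^20 = 11 * 672749994932560009201 = 7400249944258160101211

Result: 7400249944258160101211
Multiplications needed: 6 (6 lines after 11^1)

11^21 = 7400249944258160101211. Using exponentiation by squaring, this requires 6 multiplications. The key idea: if the exponent is even, square the half-power; if odd, multiply by the base once.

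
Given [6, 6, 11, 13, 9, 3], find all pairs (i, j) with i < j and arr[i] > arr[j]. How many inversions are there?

Finding inversions in [6, 6, 11, 13, 9, 3]:

(0, 5): arr[0]=6 > arr[5]=3
(1, 5): arr[1]=6 > arr[5]=3
(2, 4): arr[2]=11 > arr[4]=9
(2, 5): arr[2]=11 > arr[5]=3
(3, 4): arr[3]=13 > arr[4]=9
(3, 5): arr[3]=13 > arr[5]=3
(4, 5): arr[4]=9 > arr[5]=3

Total inversions: 7

The array has 7 inversion(s): (0,5), (1,5), (2,4), (2,5), (3,4), (3,5), (4,5). Each pair (i,j) satisfies i < j and arr[i] > arr[j].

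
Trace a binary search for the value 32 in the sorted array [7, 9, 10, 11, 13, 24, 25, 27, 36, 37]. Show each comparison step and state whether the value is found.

Binary search for 32 in [7, 9, 10, 11, 13, 24, 25, 27, 36, 37]:

lo=0, hi=9, mid=4, arr[mid]=13 -> 13 < 32, search right half
lo=5, hi=9, mid=7, arr[mid]=27 -> 27 < 32, search right half
lo=8, hi=9, mid=8, arr[mid]=36 -> 36 > 32, search left half
lo=8 > hi=7, target 32 not found

Binary search determines that 32 is not in the array after 3 comparisons. The search space was exhausted without finding the target.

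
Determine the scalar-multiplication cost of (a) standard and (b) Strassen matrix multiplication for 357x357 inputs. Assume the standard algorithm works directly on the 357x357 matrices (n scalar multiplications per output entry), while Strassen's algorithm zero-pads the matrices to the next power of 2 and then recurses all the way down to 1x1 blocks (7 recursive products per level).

Matrix multiplication for 357x357 matrices:

Strassen's algorithm requires power-of-2 dimensions. Pad 357x357 to 512x512 (next power of 2).

Standard algorithm: 357^3 = 45499293 multiplications
Strassen's algorithm: 7^(log2(512)) = 7^9 = 40353607 multiplications
Savings: 45499293 - 40353607 = 5145686 multiplications

Standard: 45499293 multiplications (357^3). Strassen: 40353607 multiplications (7^9, after padding to 512x512). Strassen reduces 8 recursive multiplications to 7 at each level.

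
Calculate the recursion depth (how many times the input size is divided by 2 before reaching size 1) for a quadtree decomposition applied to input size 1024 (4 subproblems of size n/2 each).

For divide and conquer with division factor 2:

Problem sizes at each level:
Level 0: 1024
Level 1: 512
Level 2: 256
Level 3: 128
Level 4: 64
Level 5: 32
Level 6: 16
Level 7: 8
Level 8: 4
Level 9: 2
Level 10: 1

The root is level 0 and the size-1 base case is level 10 (the tree spans levels 0 through 10, i.e. 11 levels counting the root), so the depth is the number of divisions: log_2(1024) = 10

The recursion tree depth is log_2(1024) = 10. At each level, the problem size is divided by 2, so it takes 10 divisions to reduce to a base case of size 1. The algorithm makes 4 recursive calls at each level.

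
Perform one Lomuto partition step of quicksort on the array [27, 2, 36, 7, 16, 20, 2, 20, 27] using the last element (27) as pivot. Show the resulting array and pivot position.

Lomuto partition with pivot = 27:

Initial array: [27, 2, 36, 7, 16, 20, 2, 20, 27]

arr[0]=27 <= 27: swap with position 0, array becomes [27, 2, 36, 7, 16, 20, 2, 20, 27]
arr[1]=2 <= 27: swap with position 1, array becomes [27, 2, 36, 7, 16, 20, 2, 20, 27]
arr[2]=36 > 27: no swap
arr[3]=7 <= 27: swap with position 2, array becomes [27, 2, 7, 36, 16, 20, 2, 20, 27]
arr[4]=16 <= 27: swap with position 3, array becomes [27, 2, 7, 16, 36, 20, 2, 20, 27]
arr[5]=20 <= 27: swap with position 4, array becomes [27, 2, 7, 16, 20, 36, 2, 20, 27]
arr[6]=2 <= 27: swap with position 5, array becomes [27, 2, 7, 16, 20, 2, 36, 20, 27]
arr[7]=20 <= 27: swap with position 6, array becomes [27, 2, 7, 16, 20, 2, 20, 36, 27]

Place pivot at position 7: [27, 2, 7, 16, 20, 2, 20, 27, 36]
Pivot position: 7

After partitioning with pivot 27, the array becomes [27, 2, 7, 16, 20, 2, 20, 27, 36]. The pivot is placed at index 7. All elements to the left of the pivot are <= 27, and all elements to the right are > 27.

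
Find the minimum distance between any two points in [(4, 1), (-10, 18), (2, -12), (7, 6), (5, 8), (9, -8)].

Computing all pairwise distances among 6 points:

d((4, 1), (-10, 18)) = 22.0227
d((4, 1), (2, -12)) = 13.1529
d((4, 1), (7, 6)) = 5.831
d((4, 1), (5, 8)) = 7.0711
d((4, 1), (9, -8)) = 10.2956
d((-10, 18), (2, -12)) = 32.311
d((-10, 18), (7, 6)) = 20.8087
d((-10, 18), (5, 8)) = 18.0278
d((-10, 18), (9, -8)) = 32.2025
d((2, -12), (7, 6)) = 18.6815
d((2, -12), (5, 8)) = 20.2237
d((2, -12), (9, -8)) = 8.0623
d((7, 6), (5, 8)) = 2.8284 <-- minimum
d((7, 6), (9, -8)) = 14.1421
d((5, 8), (9, -8)) = 16.4924

Closest pair: (7, 6) and (5, 8) with distance 2.8284

The closest pair is (7, 6) and (5, 8) with Euclidean distance 2.8284. For 6 points, brute-force pairwise comparison is shown above. For large n, the divide-and-conquer algorithm (sort by x, recurse on halves, check the dividing strip) achieves O(n log n).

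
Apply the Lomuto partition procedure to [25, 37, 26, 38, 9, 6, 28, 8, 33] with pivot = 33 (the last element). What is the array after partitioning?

Lomuto partition with pivot = 33:

Initial array: [25, 37, 26, 38, 9, 6, 28, 8, 33]

arr[0]=25 <= 33: swap with position 0, array becomes [25, 37, 26, 38, 9, 6, 28, 8, 33]
arr[1]=37 > 33: no swap
arr[2]=26 <= 33: swap with position 1, array becomes [25, 26, 37, 38, 9, 6, 28, 8, 33]
arr[3]=38 > 33: no swap
arr[4]=9 <= 33: swap with position 2, array becomes [25, 26, 9, 38, 37, 6, 28, 8, 33]
arr[5]=6 <= 33: swap with position 3, array becomes [25, 26, 9, 6, 37, 38, 28, 8, 33]
arr[6]=28 <= 33: swap with position 4, array becomes [25, 26, 9, 6, 28, 38, 37, 8, 33]
arr[7]=8 <= 33: swap with position 5, array becomes [25, 26, 9, 6, 28, 8, 37, 38, 33]

Place pivot at position 6: [25, 26, 9, 6, 28, 8, 33, 38, 37]
Pivot position: 6

After partitioning with pivot 33, the array becomes [25, 26, 9, 6, 28, 8, 33, 38, 37]. The pivot is placed at index 6. All elements to the left of the pivot are <= 33, and all elements to the right are > 33.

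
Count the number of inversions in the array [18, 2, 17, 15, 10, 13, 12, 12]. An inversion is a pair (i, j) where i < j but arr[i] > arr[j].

Finding inversions in [18, 2, 17, 15, 10, 13, 12, 12]:

(0, 1): arr[0]=18 > arr[1]=2
(0, 2): arr[0]=18 > arr[2]=17
(0, 3): arr[0]=18 > arr[3]=15
(0, 4): arr[0]=18 > arr[4]=10
(0, 5): arr[0]=18 > arr[5]=13
(0, 6): arr[0]=18 > arr[6]=12
(0, 7): arr[0]=18 > arr[7]=12
(2, 3): arr[2]=17 > arr[3]=15
(2, 4): arr[2]=17 > arr[4]=10
(2, 5): arr[2]=17 > arr[5]=13
(2, 6): arr[2]=17 > arr[6]=12
(2, 7): arr[2]=17 > arr[7]=12
(3, 4): arr[3]=15 > arr[4]=10
(3, 5): arr[3]=15 > arr[5]=13
(3, 6): arr[3]=15 > arr[6]=12
(3, 7): arr[3]=15 > arr[7]=12
(5, 6): arr[5]=13 > arr[6]=12
(5, 7): arr[5]=13 > arr[7]=12

Total inversions: 18

The array has 18 inversion(s): (0,1), (0,2), (0,3), (0,4), (0,5), (0,6), (0,7), (2,3), (2,4), (2,5), (2,6), (2,7), (3,4), (3,5), (3,6), (3,7), (5,6), (5,7). Each pair (i,j) satisfies i < j and arr[i] > arr[j].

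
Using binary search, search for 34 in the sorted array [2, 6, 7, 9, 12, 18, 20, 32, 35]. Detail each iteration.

Binary search for 34 in [2, 6, 7, 9, 12, 18, 20, 32, 35]:

lo=0, hi=8, mid=4, arr[mid]=12 -> 12 < 34, search right half
lo=5, hi=8, mid=6, arr[mid]=20 -> 20 < 34, search right half
lo=7, hi=8, mid=7, arr[mid]=32 -> 32 < 34, search right half
lo=8, hi=8, mid=8, arr[mid]=35 -> 35 > 34, search left half
lo=8 > hi=7, target 34 not found

Binary search determines that 34 is not in the array after 4 comparisons. The search space was exhausted without finding the target.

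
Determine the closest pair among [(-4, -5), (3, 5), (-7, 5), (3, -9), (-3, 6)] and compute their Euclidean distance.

Computing all pairwise distances among 5 points:

d((-4, -5), (3, 5)) = 12.2066
d((-4, -5), (-7, 5)) = 10.4403
d((-4, -5), (3, -9)) = 8.0623
d((-4, -5), (-3, 6)) = 11.0454
d((3, 5), (-7, 5)) = 10.0
d((3, 5), (3, -9)) = 14.0
d((3, 5), (-3, 6)) = 6.0828
d((-7, 5), (3, -9)) = 17.2047
d((-7, 5), (-3, 6)) = 4.1231 <-- minimum
d((3, -9), (-3, 6)) = 16.1555

Closest pair: (-7, 5) and (-3, 6) with distance 4.1231

The closest pair is (-7, 5) and (-3, 6) with Euclidean distance 4.1231. For 5 points, brute-force pairwise comparison is shown above. For large n, the divide-and-conquer algorithm (sort by x, recurse on halves, check the dividing strip) achieves O(n log n).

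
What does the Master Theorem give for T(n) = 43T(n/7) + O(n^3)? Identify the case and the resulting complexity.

Master Theorem for T(n) = 43T(n/7) + O(n^3):

a = 43, b = 7, c = 3
log_b(a) = log_7(43) = 1.9329

Case 3: c = 3 > log_7(43) = 1.9329
T(n) = O(n^3) = O(n^3)

For T(n) = 43T(n/7) + O(n^3): log_7(43) = 1.9329. This is Case 3 of the Master Theorem (c > log_b(a), work dominated by root), giving O(n^3).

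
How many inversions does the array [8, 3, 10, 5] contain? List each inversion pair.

Finding inversions in [8, 3, 10, 5]:

(0, 1): arr[0]=8 > arr[1]=3
(0, 3): arr[0]=8 > arr[3]=5
(2, 3): arr[2]=10 > arr[3]=5

Total inversions: 3

The array has 3 inversion(s): (0,1), (0,3), (2,3). Each pair (i,j) satisfies i < j and arr[i] > arr[j].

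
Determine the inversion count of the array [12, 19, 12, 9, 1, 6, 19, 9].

Finding inversions in [12, 19, 12, 9, 1, 6, 19, 9]:

(0, 3): arr[0]=12 > arr[3]=9
(0, 4): arr[0]=12 > arr[4]=1
(0, 5): arr[0]=12 > arr[5]=6
(0, 7): arr[0]=12 > arr[7]=9
(1, 2): arr[1]=19 > arr[2]=12
(1, 3): arr[1]=19 > arr[3]=9
(1, 4): arr[1]=19 > arr[4]=1
(1, 5): arr[1]=19 > arr[5]=6
(1, 7): arr[1]=19 > arr[7]=9
(2, 3): arr[2]=12 > arr[3]=9
(2, 4): arr[2]=12 > arr[4]=1
(2, 5): arr[2]=12 > arr[5]=6
(2, 7): arr[2]=12 > arr[7]=9
(3, 4): arr[3]=9 > arr[4]=1
(3, 5): arr[3]=9 > arr[5]=6
(6, 7): arr[6]=19 > arr[7]=9

Total inversions: 16

The array has 16 inversion(s): (0,3), (0,4), (0,5), (0,7), (1,2), (1,3), (1,4), (1,5), (1,7), (2,3), (2,4), (2,5), (2,7), (3,4), (3,5), (6,7). Each pair (i,j) satisfies i < j and arr[i] > arr[j].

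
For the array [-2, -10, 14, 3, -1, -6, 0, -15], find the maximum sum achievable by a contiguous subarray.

Using Kadane's algorithm on [-2, -10, 14, 3, -1, -6, 0, -15]:

Scanning through the array:
Position 1 (value -10): max_ending_here = -10, max_so_far = -2
Position 2 (value 14): max_ending_here = 14, max_so_far = 14
Position 3 (value 3): max_ending_here = 17, max_so_far = 17
Position 4 (value -1): max_ending_here = 16, max_so_far = 17
Position 5 (value -6): max_ending_here = 10, max_so_far = 17
Position 6 (value 0): max_ending_here = 10, max_so_far = 17
Position 7 (value -15): max_ending_here = -5, max_so_far = 17

Maximum subarray: [14, 3]
Maximum sum: 17

The maximum subarray is [14, 3] with sum 17. This subarray runs from index 2 to index 3.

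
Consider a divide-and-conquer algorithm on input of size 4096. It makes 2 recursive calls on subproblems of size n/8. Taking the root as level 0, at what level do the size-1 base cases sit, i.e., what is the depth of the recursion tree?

For divide and conquer with division factor 8:

Problem sizes at each level:
Level 0: 4096
Level 1: 512
Level 2: 64
Level 3: 8
Level 4: 1

The root is level 0 and the size-1 base case is level 4 (the tree spans levels 0 through 4, i.e. 5 levels counting the root), so the depth is the number of divisions: log_8(4096) = 4

The recursion tree depth is log_8(4096) = 4. At each level, the problem size is divided by 8, so it takes 4 divisions to reduce to a base case of size 1. The algorithm makes 2 recursive calls at each level.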